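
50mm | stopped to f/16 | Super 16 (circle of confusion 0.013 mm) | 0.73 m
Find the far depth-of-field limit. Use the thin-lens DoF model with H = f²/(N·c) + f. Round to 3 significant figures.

Hyperfocal distance H = f²/(N·c) + f = 50²/(16 × 0.013) + 50 = 2500/0.208 + 50 ≈ 12069.2 mm ≈ 12.07 m.
Far limit Df = s·(H − f)/(H − s) = 730 × (12069.2 − 50) / (12069.2 − 730) = 730 × 12019.2 / 11339.2 ≈ 773.78 mm ≈ 0.774 m.

0.774 m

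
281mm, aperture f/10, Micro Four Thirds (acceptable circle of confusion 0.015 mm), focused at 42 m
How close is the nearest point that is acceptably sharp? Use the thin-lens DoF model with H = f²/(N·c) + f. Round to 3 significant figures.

Hyperfocal distance H = f²/(N·c) + f = 281²/(10 × 0.015) + 281 = 78961/0.15 + 281 ≈ 526687.7 mm ≈ 526.7 m.
Near limit Dn = s·(H − f)/(H + s − 2f) = 42000 × (526687.7 − 281) / (526687.7 + 42000 − 2 × 281) = 42000 × 526406.7 / 568125.7 ≈ 38916 mm ≈ 38.9 m.

38.9 m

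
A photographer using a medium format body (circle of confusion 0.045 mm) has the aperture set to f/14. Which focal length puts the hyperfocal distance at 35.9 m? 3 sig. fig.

150 mm

From H = f²/(N·c) + f, with f ≪ H: f ≈ √(H·N·c) = √(35900 × 14 × 0.045) = √22617 ≈ 150.4 mm.
The +f correction barely moves this — solving exactly, f² + N·c·f − N·c·H = 0 ⇒ f = (−N·c + √((N·c)² + 4·N·c·H))/2 = (−0.63 + √90468)/2 ≈ 150.07 mm, so f ≈ 150 mm.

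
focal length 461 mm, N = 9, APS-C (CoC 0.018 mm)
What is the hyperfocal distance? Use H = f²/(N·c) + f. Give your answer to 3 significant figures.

Hyperfocal distance H = f²/(N·c) + f = 461²/(9 × 0.018) + 461 = 212521/0.162 + 461 ≈ 1312319.0 mm ≈ 1310 m.

1310 m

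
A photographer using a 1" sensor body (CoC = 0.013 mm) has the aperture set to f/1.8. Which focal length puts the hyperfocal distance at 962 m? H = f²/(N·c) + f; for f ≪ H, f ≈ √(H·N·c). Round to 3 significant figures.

From H = f²/(N·c) + f, with f ≪ H: f ≈ √(H·N·c) = √(962000 × 1.8 × 0.013) = √22511 ≈ 150.0 mm.
The +f correction barely moves this — solving exactly, f² + N·c·f − N·c·H = 0 ⇒ f = (−N·c + √((N·c)² + 4·N·c·H))/2 = (−0.0234 + √90043)/2 ≈ 150.02 mm, so f ≈ 150 mm.

150 mm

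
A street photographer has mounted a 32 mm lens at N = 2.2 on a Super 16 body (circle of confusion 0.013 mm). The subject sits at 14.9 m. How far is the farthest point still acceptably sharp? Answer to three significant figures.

25.5 m

Hyperfocal distance H = f²/(N·c) + f = 32²/(2.2 × 0.013) + 32 = 1024/0.0286 + 32 ≈ 35836.2 mm ≈ 35.84 m.
Far limit Df = s·(H − f)/(H − s) = 14900 × (35836.2 − 32) / (35836.2 − 14900) = 14900 × 35804.2 / 20936.2 ≈ 25481 mm ≈ 25.5 m.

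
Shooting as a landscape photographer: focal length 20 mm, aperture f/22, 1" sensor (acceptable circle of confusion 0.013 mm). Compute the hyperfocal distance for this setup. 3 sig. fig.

1.42 m

Hyperfocal distance H = f²/(N·c) + f = 20²/(22 × 0.013) + 20 = 400/0.286 + 20 ≈ 1418.6 mm ≈ 1.42 m.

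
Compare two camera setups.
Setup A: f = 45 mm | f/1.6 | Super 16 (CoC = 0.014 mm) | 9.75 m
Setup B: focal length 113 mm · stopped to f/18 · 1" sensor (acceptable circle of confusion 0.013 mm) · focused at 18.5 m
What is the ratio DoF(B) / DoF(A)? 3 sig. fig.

Setup A: H = 45²/(1.6×0.014) + 45 ≈ 90446.8 mm; DoF = Df − Dn = 10922.6 − 8804.8 ≈ 2117.8 mm.
Setup B: H = 113²/(18×0.013) + 113 ≈ 54681.4 mm; DoF = Df − Dn = 27902 − 13837 ≈ 14065 mm.
Ratio = 14065 / 2117.8 ≈ 6.64.

6.64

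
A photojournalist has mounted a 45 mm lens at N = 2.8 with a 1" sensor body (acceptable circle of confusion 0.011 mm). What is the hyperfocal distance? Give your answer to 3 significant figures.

Hyperfocal distance H = f²/(N·c) + f = 45²/(2.8 × 0.011) + 45 = 2025/0.0308 + 45 ≈ 65791.8 mm ≈ 65.8 m.

65.8 m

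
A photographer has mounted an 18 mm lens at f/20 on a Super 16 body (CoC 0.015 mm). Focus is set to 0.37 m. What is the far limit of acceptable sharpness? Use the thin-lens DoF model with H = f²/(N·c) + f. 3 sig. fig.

0.549 m

Hyperfocal distance H = f²/(N·c) + f = 18²/(20 × 0.015) + 18 = 324/0.3 + 18 ≈ 1098.0 mm ≈ 1.098 m.
Far limit Df = s·(H − f)/(H − s) = 370 × (1098.0 − 18) / (1098.0 − 370) = 370 × 1080.0 / 728.0 ≈ 548.90 mm ≈ 0.549 m.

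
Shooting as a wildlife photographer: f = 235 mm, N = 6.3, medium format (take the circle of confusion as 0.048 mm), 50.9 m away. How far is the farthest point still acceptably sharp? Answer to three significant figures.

Hyperfocal distance H = f²/(N·c) + f = 235²/(6.3 × 0.048) + 235 = 55225/0.3024 + 235 ≈ 182857.4 mm ≈ 182.9 m.
Far limit Df = s·(H − f)/(H − s) = 50900 × (182857.4 − 235) / (182857.4 − 50900) = 50900 × 182622.4 / 131957.4 ≈ 70443 mm ≈ 70.4 m.

70.4 m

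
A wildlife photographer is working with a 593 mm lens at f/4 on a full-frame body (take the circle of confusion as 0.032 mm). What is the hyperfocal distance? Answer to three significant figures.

2750 m

Hyperfocal distance H = f²/(N·c) + f = 593²/(4 × 0.032) + 593 = 351649/0.128 + 593 ≈ 2747850.8 mm ≈ 2750 m.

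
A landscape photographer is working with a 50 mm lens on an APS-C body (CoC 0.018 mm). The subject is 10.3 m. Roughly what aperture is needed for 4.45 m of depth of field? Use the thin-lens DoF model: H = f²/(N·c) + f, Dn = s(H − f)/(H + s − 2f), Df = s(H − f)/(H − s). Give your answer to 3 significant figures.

Write h = H − f = f²/(N·c). The thin-lens limits are Dn = s·h/(h + (s−f)) and Df = s·h/(h − (s−f)), so DoF = Df − Dn = 2·s·(s−f)·h / (h² − (s−f)²).
That is a quadratic in h: DoF·h² − 2·s·(s−f)·h − DoF·(s−f)² = 0 ⇒ h = (s−f)·(s + √(s² + DoF²)) / DoF = 10250 × (10300 + √(10300² + 4450²)) / 4450 = 10250 × (10300 + 11220.2) / 4450 ≈ 49569 mm.
Then N = f²/(c·h) = 50² / (0.018 × 49569) = 2500 / 892.24 ≈ 2.80.

f/2.80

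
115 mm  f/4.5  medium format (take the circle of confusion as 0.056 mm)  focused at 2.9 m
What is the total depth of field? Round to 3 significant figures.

Hyperfocal distance H = f²/(N·c) + f = 115²/(4.5 × 0.056) + 115 = 13225/0.252 + 115 ≈ 52595.2 mm ≈ 52.60 m.
Near limit Dn = s·(H − f)/(H + s − 2f) = 2900 × (52595.2 − 115) / (52595.2 + 2900 − 2 × 115) = 2900 × 52480.2 / 55265.2 ≈ 2753.86 mm.
Far limit Df = s·(H − f)/(H − s) = 2900 × (52595.2 − 115) / (52595.2 − 2900) = 2900 × 52480.2 / 49695.2 ≈ 3062.52 mm.
Depth of field = Df − Dn = 3062.52 − 2753.86 ≈ 308.66 mm.

309 mm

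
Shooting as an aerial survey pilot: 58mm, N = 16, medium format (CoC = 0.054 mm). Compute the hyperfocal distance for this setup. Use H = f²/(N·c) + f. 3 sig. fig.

Hyperfocal distance H = f²/(N·c) + f = 58²/(16 × 0.054) + 58 = 3364/0.864 + 58 ≈ 3951.5 mm ≈ 3.95 m.

3.95 m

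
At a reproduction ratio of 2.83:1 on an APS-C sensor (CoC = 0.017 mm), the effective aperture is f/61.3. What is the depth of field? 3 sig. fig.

At magnification m, DoF ≈ 2·N_eff·c/m² = 2 × 61.3 × 0.017 / 2.83² = 2.084 / 8.009 ≈ 0.26 mm.

0.260 mm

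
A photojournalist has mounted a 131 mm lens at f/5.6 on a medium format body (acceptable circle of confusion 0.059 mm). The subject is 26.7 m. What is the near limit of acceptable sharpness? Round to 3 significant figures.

Hyperfocal distance H = f²/(N·c) + f = 131²/(5.6 × 0.059) + 131 = 17161/0.3304 + 131 ≈ 52071.1 mm ≈ 52.07 m.
Near limit Dn = s·(H − f)/(H + s − 2f) = 26700 × (52071.1 − 131) / (52071.1 + 26700 − 2 × 131) = 26700 × 51940.1 / 78509.1 ≈ 17664 mm ≈ 17.7 m.

17.7 m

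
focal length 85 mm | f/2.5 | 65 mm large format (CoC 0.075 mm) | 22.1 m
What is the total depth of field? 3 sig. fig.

Hyperfocal distance H = f²/(N·c) + f = 85²/(2.5 × 0.075) + 85 = 7225/0.1875 + 85 ≈ 38618.3 mm ≈ 38.62 m.
Near limit Dn = s·(H − f)/(H + s − 2f) = 22100 × (38618.3 − 85) / (38618.3 + 22100 − 2 × 85) = 22100 × 38533.3 / 60548.3 ≈ 14065 mm.
Far limit Df = s·(H − f)/(H − s) = 22100 × (38618.3 − 85) / (38618.3 − 22100) = 22100 × 38533.3 / 16518.3 ≈ 51554 mm.
Depth of field = Df − Dn = 51554 − 14065 ≈ 37489 mm ≈ 37.5 m.

37.5 m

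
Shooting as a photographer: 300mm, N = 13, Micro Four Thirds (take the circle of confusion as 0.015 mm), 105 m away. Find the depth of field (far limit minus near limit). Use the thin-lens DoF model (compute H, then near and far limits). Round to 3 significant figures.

Hyperfocal distance H = f²/(N·c) + f = 300²/(13 × 0.015) + 300 = 90000/0.195 + 300 ≈ 461838.5 mm ≈ 461.8 m.
Near limit Dn = s·(H − f)/(H + s − 2f) = 105000 × (461838.5 − 300) / (461838.5 + 105000 − 2 × 300) = 105000 × 461538.5 / 566238.5 ≈ 85585 mm.
Far limit Df = s·(H − f)/(H − s) = 105000 × (461838.5 − 300) / (461838.5 − 105000) = 105000 × 461538.5 / 356838.5 ≈ 135808 mm.
Depth of field = Df − Dn = 135808 − 85585 ≈ 50223 mm ≈ 50.2 m.

50.2 m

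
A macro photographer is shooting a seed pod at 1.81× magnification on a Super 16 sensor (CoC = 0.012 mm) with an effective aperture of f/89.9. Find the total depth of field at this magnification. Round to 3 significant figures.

0.659 mm

At magnification m, DoF ≈ 2·N_eff·c/m² = 2 × 89.9 × 0.012 / 1.81² = 2.158 / 3.276 ≈ 0.659 mm.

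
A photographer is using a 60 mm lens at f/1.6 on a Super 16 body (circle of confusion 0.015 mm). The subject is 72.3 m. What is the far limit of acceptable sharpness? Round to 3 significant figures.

139 m

Hyperfocal distance H = f²/(N·c) + f = 60²/(1.6 × 0.015) + 60 = 3600/0.024 + 60 ≈ 150060.0 mm ≈ 150.1 m.
Far limit Df = s·(H − f)/(H − s) = 72300 × (150060.0 − 60) / (150060.0 − 72300) = 72300 × 150000.0 / 77760.0 ≈ 139468 mm ≈ 139 m.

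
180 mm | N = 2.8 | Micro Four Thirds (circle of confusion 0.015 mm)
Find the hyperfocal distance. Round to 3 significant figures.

Hyperfocal distance H = f²/(N·c) + f = 180²/(2.8 × 0.015) + 180 = 32400/0.042 + 180 ≈ 771608.6 mm ≈ 772 m.

772 m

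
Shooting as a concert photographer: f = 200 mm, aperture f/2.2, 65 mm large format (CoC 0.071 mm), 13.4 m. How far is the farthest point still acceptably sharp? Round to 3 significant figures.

Hyperfocal distance H = f²/(N·c) + f = 200²/(2.2 × 0.071) + 200 = 40000/0.1562 + 200 ≈ 256281.9 mm ≈ 256.3 m.
Far limit Df = s·(H − f)/(H − s) = 13400 × (256281.9 − 200) / (256281.9 − 13400) = 13400 × 256081.9 / 242881.9 ≈ 14128 mm ≈ 14.1 m.

14.1 m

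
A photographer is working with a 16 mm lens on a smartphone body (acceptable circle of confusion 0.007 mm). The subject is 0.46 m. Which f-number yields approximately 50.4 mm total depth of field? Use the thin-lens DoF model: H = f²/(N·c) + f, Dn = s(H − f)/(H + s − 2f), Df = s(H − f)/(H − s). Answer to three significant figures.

f/4.50

Write h = H − f = f²/(N·c). The thin-lens limits are Dn = s·h/(h + (s−f)) and Df = s·h/(h − (s−f)), so DoF = Df − Dn = 2·s·(s−f)·h / (h² − (s−f)²).
That is a quadratic in h: DoF·h² − 2·s·(s−f)·h − DoF·(s−f)² = 0 ⇒ h = (s−f)·(s + √(s² + DoF²)) / DoF = 444 × (460 + √(460² + 50.4²)) / 50.4 = 444 × (460 + 462.753) / 50.4 ≈ 8129.0 mm.
Then N = f²/(c·h) = 16² / (0.007 × 8129.0) = 256 / 56.903 ≈ 4.50.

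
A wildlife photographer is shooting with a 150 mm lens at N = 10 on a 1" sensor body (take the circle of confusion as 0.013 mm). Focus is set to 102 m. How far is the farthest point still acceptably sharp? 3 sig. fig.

248 m

Hyperfocal distance H = f²/(N·c) + f = 150²/(10 × 0.013) + 150 = 22500/0.13 + 150 ≈ 173226.9 mm ≈ 173.2 m.
Far limit Df = s·(H − f)/(H − s) = 102000 × (173226.9 − 150) / (173226.9 − 102000) = 102000 × 173076.9 / 71226.9 ≈ 247854 mm ≈ 248 m.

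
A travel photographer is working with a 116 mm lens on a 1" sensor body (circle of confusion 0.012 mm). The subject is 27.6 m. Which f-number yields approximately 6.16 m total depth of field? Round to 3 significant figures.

Write h = H − f = f²/(N·c). The thin-lens limits are Dn = s·h/(h + (s−f)) and Df = s·h/(h − (s−f)), so DoF = Df − Dn = 2·s·(s−f)·h / (h² − (s−f)²).
That is a quadratic in h: DoF·h² − 2·s·(s−f)·h − DoF·(s−f)² = 0 ⇒ h = (s−f)·(s + √(s² + DoF²)) / DoF = 27484 × (27600 + √(27600² + 6160²)) / 6160 = 27484 × (27600 + 28279.1) / 6160 ≈ 249315 mm.
Then N = f²/(c·h) = 116² / (0.012 × 249315) = 13456 / 2991.8 ≈ 4.50.

f/4.50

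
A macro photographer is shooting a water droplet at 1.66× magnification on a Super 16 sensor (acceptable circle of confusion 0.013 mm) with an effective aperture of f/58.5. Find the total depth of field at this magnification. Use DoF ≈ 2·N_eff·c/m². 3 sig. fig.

0.552 mm

At magnification m, DoF ≈ 2·N_eff·c/m² = 2 × 58.5 × 0.013 / 1.66² = 1.521 / 2.756 ≈ 0.552 mm.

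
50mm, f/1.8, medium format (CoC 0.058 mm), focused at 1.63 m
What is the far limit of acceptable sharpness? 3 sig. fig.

1.75 m

Hyperfocal distance H = f²/(N·c) + f = 50²/(1.8 × 0.058) + 50 = 2500/0.1044 + 50 ≈ 23996.4 mm ≈ 24.00 m.
Far limit Df = s·(H − f)/(H − s) = 1630 × (23996.4 − 50) / (23996.4 − 1630) = 1630 × 23946.4 / 22366.4 ≈ 1745.1 mm ≈ 1.75 m.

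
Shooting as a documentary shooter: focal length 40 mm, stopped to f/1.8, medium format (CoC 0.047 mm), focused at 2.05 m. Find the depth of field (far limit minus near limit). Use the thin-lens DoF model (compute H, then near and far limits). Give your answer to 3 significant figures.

Hyperfocal distance H = f²/(N·c) + f = 40²/(1.8 × 0.047) + 40 = 1600/0.0846 + 40 ≈ 18952.5 mm ≈ 18.95 m.
Near limit Dn = s·(H − f)/(H + s − 2f) = 2050 × (18952.5 − 40) / (18952.5 + 2050 − 2 × 40) = 2050 × 18912.5 / 20922.5 ≈ 1853.06 mm.
Far limit Df = s·(H − f)/(H − s) = 2050 × (18952.5 − 40) / (18952.5 − 2050) = 2050 × 18912.5 / 16902.5 ≈ 2293.78 mm.
Depth of field = Df − Dn = 2293.78 − 1853.06 ≈ 440.72 mm.

441 mm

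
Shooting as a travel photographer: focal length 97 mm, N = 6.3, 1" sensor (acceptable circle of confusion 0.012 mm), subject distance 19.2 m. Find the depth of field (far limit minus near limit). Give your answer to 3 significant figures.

6.04 m

Hyperfocal distance H = f²/(N·c) + f = 97²/(6.3 × 0.012) + 97 = 9409/0.0756 + 97 ≈ 124554.7 mm ≈ 124.6 m.
Near limit Dn = s·(H − f)/(H + s − 2f) = 19200 × (124554.7 − 97) / (124554.7 + 19200 − 2 × 97) = 19200 × 124457.7 / 143560.7 ≈ 16645.1 mm.
Far limit Df = s·(H − f)/(H − s) = 19200 × (124554.7 − 97) / (124554.7 − 19200) = 19200 × 124457.7 / 105354.7 ≈ 22681.4 mm.
Depth of field = Df − Dn = 22681.4 − 16645.1 ≈ 6036.3 mm ≈ 6.04 m.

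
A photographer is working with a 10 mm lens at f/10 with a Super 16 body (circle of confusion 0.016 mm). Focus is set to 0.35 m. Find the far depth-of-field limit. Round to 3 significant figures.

Hyperfocal distance H = f²/(N·c) + f = 10²/(10 × 0.016) + 10 = 100/0.16 + 10 ≈ 635.0 mm ≈ 0.635 m.
Far limit Df = s·(H − f)/(H − s) = 350 × (635.0 − 10) / (635.0 − 350) = 350 × 625.0 / 285.0 ≈ 767.54 mm ≈ 0.768 m.

0.768 m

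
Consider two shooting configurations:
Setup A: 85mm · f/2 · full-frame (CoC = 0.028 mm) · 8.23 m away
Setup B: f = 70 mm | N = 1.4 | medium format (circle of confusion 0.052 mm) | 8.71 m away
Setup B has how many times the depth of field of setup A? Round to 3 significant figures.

Setup A: H = 85²/(2×0.028) + 85 ≈ 129102.9 mm; DoF = Df − Dn = 8784.6 − 7741.3 ≈ 1043.3 mm.
Setup B: H = 70²/(1.4×0.052) + 70 ≈ 67377.7 mm; DoF = Df − Dn = 9992.7 − 7719.1 ≈ 2273.6 mm.
Ratio = 2273.6 / 1043.3 ≈ 2.18.

2.18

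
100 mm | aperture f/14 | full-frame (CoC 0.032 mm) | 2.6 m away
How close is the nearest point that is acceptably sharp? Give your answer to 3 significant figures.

Hyperfocal distance H = f²/(N·c) + f = 100²/(14 × 0.032) + 100 = 10000/0.448 + 100 ≈ 22421.4 mm ≈ 22.42 m.
Near limit Dn = s·(H − f)/(H + s − 2f) = 2600 × (22421.4 − 100) / (22421.4 + 2600 − 2 × 100) = 2600 × 22321.4 / 24821.4 ≈ 2338.1 mm ≈ 2.34 m.

2.34 m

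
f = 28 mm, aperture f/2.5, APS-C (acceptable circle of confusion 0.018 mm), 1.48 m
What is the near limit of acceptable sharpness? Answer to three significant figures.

1.37 m

Hyperfocal distance H = f²/(N·c) + f = 28²/(2.5 × 0.018) + 28 = 784/0.045 + 28 ≈ 17450.2 mm ≈ 17.45 m.
Near limit Dn = s·(H − f)/(H + s − 2f) = 1480 × (17450.2 − 28) / (17450.2 + 1480 − 2 × 28) = 1480 × 17422.2 / 18874.2 ≈ 1366.1 mm ≈ 1.37 m.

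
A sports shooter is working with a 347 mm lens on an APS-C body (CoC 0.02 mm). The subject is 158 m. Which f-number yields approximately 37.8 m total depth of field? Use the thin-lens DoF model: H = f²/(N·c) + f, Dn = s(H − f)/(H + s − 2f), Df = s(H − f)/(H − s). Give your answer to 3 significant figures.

f/4.50

Write h = H − f = f²/(N·c). The thin-lens limits are Dn = s·h/(h + (s−f)) and Df = s·h/(h − (s−f)), so DoF = Df − Dn = 2·s·(s−f)·h / (h² − (s−f)²).
That is a quadratic in h: DoF·h² − 2·s·(s−f)·h − DoF·(s−f)² = 0 ⇒ h = (s−f)·(s + √(s² + DoF²)) / DoF = 157653 × (158000 + √(158000² + 37800²)) / 37800 = 157653 × (158000 + 162459) / 37800 ≈ 1336542 mm.
Then N = f²/(c·h) = 347² / (0.02 × 1336542) = 120409 / 26731 ≈ 4.50.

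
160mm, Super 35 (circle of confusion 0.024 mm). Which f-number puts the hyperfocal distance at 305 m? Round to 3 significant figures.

f/3.50

Rearrange H = f²/(N·c) + f for N: N = f² / ((H − f)·c).
N = 160² / ((305000 − 160) × 0.024) = 25600 / 7316 ≈ 3.50.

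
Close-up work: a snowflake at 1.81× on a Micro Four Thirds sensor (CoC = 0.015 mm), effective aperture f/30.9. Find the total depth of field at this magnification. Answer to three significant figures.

0.283 mm

At magnification m, DoF ≈ 2·N_eff·c/m² = 2 × 30.9 × 0.015 / 1.81² = 0.927 / 3.276 ≈ 0.283 mm.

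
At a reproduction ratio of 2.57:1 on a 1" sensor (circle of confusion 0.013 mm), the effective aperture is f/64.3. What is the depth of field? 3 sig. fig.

At magnification m, DoF ≈ 2·N_eff·c/m² = 2 × 64.3 × 0.013 / 2.57² = 1.672 / 6.605 ≈ 0.253 mm.

0.253 mm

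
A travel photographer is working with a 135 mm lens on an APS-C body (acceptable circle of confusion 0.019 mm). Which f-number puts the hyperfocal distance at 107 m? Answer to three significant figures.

Rearrange H = f²/(N·c) + f for N: N = f² / ((H − f)·c).
N = 135² / ((107000 − 135) × 0.019) = 18225 / 2030 ≈ 8.98.

f/8.98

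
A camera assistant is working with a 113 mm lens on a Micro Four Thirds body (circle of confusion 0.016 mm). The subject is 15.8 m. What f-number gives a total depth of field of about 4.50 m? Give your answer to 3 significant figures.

f/7.10

Write h = H − f = f²/(N·c). The thin-lens limits are Dn = s·h/(h + (s−f)) and Df = s·h/(h − (s−f)), so DoF = Df − Dn = 2·s·(s−f)·h / (h² − (s−f)²).
That is a quadratic in h: DoF·h² − 2·s·(s−f)·h − DoF·(s−f)² = 0 ⇒ h = (s−f)·(s + √(s² + DoF²)) / DoF = 15687 × (15800 + √(15800² + 4500²)) / 4500 = 15687 × (15800 + 16428.3) / 4500 ≈ 112348 mm.
Then N = f²/(c·h) = 113² / (0.016 × 112348) = 12769 / 1797.6 ≈ 7.10.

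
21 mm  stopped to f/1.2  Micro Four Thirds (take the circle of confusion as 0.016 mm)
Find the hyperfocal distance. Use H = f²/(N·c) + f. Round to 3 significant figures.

Hyperfocal distance H = f²/(N·c) + f = 21²/(1.2 × 0.016) + 21 = 441/0.0192 + 21 ≈ 22989.8 mm ≈ 23.0 m.

23.0 m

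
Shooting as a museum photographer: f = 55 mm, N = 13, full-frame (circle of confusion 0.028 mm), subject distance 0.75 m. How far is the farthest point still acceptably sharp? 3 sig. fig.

Hyperfocal distance H = f²/(N·c) + f = 55²/(13 × 0.028) + 55 = 3025/0.364 + 55 ≈ 8365.4 mm ≈ 8.365 m.
Far limit Df = s·(H − f)/(H − s) = 750 × (8365.4 − 55) / (8365.4 − 750) = 750 × 8310.4 / 7615.4 ≈ 818.45 mm ≈ 0.818 m.

0.818 m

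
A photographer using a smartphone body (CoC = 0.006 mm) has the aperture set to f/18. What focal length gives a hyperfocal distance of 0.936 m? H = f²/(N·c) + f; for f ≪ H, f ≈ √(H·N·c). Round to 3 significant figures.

From H = f²/(N·c) + f, with f ≪ H: f ≈ √(H·N·c) = √(936 × 18 × 0.006) = √101.09 ≈ 10.05 mm.
Exact: f² + N·c·f − N·c·H = 0 ⇒ f = (−N·c + √((N·c)² + 4·N·c·H))/2 = (−0.108 + √404.36)/2 ≈ 10.000 mm ≈ 10.0 mm.

10.0 mm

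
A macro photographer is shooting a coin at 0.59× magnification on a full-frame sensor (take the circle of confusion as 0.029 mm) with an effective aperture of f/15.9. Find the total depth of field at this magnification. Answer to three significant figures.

At magnification m, DoF ≈ 2·N_eff·c/m² = 2 × 15.9 × 0.029 / 0.59² = 0.9222 / 0.3481 ≈ 2.65 mm.

2.65 mm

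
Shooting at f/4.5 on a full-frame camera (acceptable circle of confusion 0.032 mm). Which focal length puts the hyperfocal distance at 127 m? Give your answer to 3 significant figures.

From H = f²/(N·c) + f, with f ≪ H: f ≈ √(H·N·c) = √(127000 × 4.5 × 0.032) = √18288 ≈ 135.2 mm.
The +f correction barely moves this — solving exactly, f² + N·c·f − N·c·H = 0 ⇒ f = (−N·c + √((N·c)² + 4·N·c·H))/2 = (−0.144 + √73152)/2 ≈ 135.16 mm, so f ≈ 135 mm.

135 mm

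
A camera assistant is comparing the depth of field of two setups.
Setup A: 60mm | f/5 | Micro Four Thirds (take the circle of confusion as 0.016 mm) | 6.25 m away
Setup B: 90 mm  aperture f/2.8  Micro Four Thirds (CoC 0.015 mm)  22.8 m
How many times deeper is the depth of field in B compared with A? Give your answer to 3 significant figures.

3.11

Setup A: H = 60²/(5×0.016) + 60 ≈ 45060.0 mm; DoF = Df − Dn = 7246.8 − 5494.2 ≈ 1752.6 mm.
Setup B: H = 90²/(2.8×0.015) + 90 ≈ 192947.1 mm; DoF = Df − Dn = 25843.2 − 20398.0 ≈ 5445.2 mm.
Ratio = 5445.2 / 1752.6 ≈ 3.11.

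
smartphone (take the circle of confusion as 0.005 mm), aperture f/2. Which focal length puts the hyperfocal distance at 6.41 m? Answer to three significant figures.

8.00 mm

From H = f²/(N·c) + f, with f ≪ H: f ≈ √(H·N·c) = √(6410 × 2 × 0.005) = √64.100 ≈ 8.006 mm.
Exact: f² + N·c·f − N·c·H = 0 ⇒ f = (−N·c + √((N·c)² + 4·N·c·H))/2 = (−0.01 + √256.40)/2 ≈ 8.0012 mm ≈ 8.00 mm.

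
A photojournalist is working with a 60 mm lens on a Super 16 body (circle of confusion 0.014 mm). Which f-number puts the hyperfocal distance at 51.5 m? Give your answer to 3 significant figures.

f/5

Rearrange H = f²/(N·c) + f for N: N = f² / ((H − f)·c).
N = 60² / ((51500 − 60) × 0.014) = 3600 / 720.2 ≈ 5.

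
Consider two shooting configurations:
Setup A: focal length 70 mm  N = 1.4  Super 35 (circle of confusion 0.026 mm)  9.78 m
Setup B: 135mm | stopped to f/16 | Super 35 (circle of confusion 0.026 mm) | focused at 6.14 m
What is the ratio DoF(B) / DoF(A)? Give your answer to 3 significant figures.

Setup A: H = 70²/(1.4×0.026) + 70 ≈ 134685.4 mm; DoF = Df − Dn = 10540.3 − 9122.0 ≈ 1418.3 mm.
Setup B: H = 135²/(16×0.026) + 135 ≈ 43945.1 mm; DoF = Df − Dn = 7115.3 − 5399.8 ≈ 1715.5 mm.
Ratio = 1715.5 / 1418.3 ≈ 1.21.

1.21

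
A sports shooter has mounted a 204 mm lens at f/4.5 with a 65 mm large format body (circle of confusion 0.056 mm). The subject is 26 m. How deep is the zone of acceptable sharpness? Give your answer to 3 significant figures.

8.33 m

Hyperfocal distance H = f²/(N·c) + f = 204²/(4.5 × 0.056) + 204 = 41616/0.252 + 204 ≈ 165346.9 mm ≈ 165.3 m.
Near limit Dn = s·(H − f)/(H + s − 2f) = 26000 × (165346.9 − 204) / (165346.9 + 26000 − 2 × 204) = 26000 × 165142.9 / 190938.9 ≈ 22487.4 mm.
Far limit Df = s·(H − f)/(H − s) = 26000 × (165346.9 − 204) / (165346.9 − 26000) = 26000 × 165142.9 / 139346.9 ≈ 30813.1 mm.
Depth of field = Df − Dn = 30813.1 − 22487.4 ≈ 8325.7 mm ≈ 8.33 m.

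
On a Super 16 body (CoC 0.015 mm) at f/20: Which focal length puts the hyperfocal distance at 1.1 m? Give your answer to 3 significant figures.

From H = f²/(N·c) + f, with f ≪ H: f ≈ √(H·N·c) = √(1100 × 20 × 0.015) = √330.00 ≈ 18.17 mm.
Exact: f² + N·c·f − N·c·H = 0 ⇒ f = (−N·c + √((N·c)² + 4·N·c·H))/2 = (−0.3 + √1320.1)/2 ≈ 18.017 mm ≈ 18.0 mm.

18.0 mm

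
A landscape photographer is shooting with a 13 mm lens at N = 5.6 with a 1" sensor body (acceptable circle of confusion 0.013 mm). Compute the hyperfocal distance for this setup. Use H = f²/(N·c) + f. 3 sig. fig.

Hyperfocal distance H = f²/(N·c) + f = 13²/(5.6 × 0.013) + 13 = 169/0.0728 + 13 ≈ 2334.4 mm ≈ 2.33 m.

2.33 m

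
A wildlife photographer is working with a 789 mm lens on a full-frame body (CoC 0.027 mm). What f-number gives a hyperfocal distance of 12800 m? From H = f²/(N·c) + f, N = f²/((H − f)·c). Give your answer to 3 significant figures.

f/1.80

Rearrange H = f²/(N·c) + f for N: N = f² / ((H − f)·c).
N = 789² / ((12800000 − 789) × 0.027) = 622521 / 345579 ≈ 1.80.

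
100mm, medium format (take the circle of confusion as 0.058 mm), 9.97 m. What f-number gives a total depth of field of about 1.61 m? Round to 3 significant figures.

f/1.40

Write h = H − f = f²/(N·c). The thin-lens limits are Dn = s·h/(h + (s−f)) and Df = s·h/(h − (s−f)), so DoF = Df − Dn = 2·s·(s−f)·h / (h² − (s−f)²).
That is a quadratic in h: DoF·h² − 2·s·(s−f)·h − DoF·(s−f)² = 0 ⇒ h = (s−f)·(s + √(s² + DoF²)) / DoF = 9870 × (9970 + √(9970² + 1610²)) / 1610 = 9870 × (9970 + 10099.2) / 1610 ≈ 123033 mm.
Then N = f²/(c·h) = 100² / (0.058 × 123033) = 10000 / 7135.9 ≈ 1.40.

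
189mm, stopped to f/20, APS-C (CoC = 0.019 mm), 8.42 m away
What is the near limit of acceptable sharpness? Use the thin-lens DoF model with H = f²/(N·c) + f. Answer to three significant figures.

7.74 m

Hyperfocal distance H = f²/(N·c) + f = 189²/(20 × 0.019) + 189 = 35721/0.38 + 189 ≈ 94191.6 mm ≈ 94.19 m.
Near limit Dn = s·(H − f)/(H + s − 2f) = 8420 × (94191.6 − 189) / (94191.6 + 8420 − 2 × 189) = 8420 × 94002.6 / 102233.6 ≈ 7742.1 mm ≈ 7.74 m.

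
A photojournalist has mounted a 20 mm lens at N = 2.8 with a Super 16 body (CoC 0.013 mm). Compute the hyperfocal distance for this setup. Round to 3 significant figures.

Hyperfocal distance H = f²/(N·c) + f = 20²/(2.8 × 0.013) + 20 = 400/0.0364 + 20 ≈ 11009.0 mm ≈ 11.0 m.

11.0 m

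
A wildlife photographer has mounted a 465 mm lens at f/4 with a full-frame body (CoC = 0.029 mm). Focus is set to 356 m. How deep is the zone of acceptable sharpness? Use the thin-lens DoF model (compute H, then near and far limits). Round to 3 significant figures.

Hyperfocal distance H = f²/(N·c) + f = 465²/(4 × 0.029) + 465 = 216225/0.116 + 465 ≈ 1864473.6 mm ≈ 1864 m.
Near limit Dn = s·(H − f)/(H + s − 2f) = 356000 × (1864473.6 − 465) / (1864473.6 + 356000 − 2 × 465) = 356000 × 1864008.6 / 2219543.6 ≈ 298975 mm.
Far limit Df = s·(H − f)/(H − s) = 356000 × (1864473.6 − 465) / (1864473.6 − 356000) = 356000 × 1864008.6 / 1508473.6 ≈ 439906 mm.
Depth of field = Df − Dn = 439906 − 298975 ≈ 140931 mm ≈ 141 m.

141 m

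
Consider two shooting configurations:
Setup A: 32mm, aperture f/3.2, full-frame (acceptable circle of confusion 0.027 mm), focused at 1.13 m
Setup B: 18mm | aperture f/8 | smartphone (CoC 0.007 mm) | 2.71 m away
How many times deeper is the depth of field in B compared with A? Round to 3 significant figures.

Setup A: H = 32²/(3.2×0.027) + 32 ≈ 11883.9 mm; DoF = Df − Dn = 1245.38 − 1034.19 ≈ 211.19 mm.
Setup B: H = 18²/(8×0.007) + 18 ≈ 5803.7 mm; DoF = Df − Dn = 5068.1 − 1849.5 ≈ 3218.6 mm.
Ratio = 3218.6 / 211.19 ≈ 15.2.

15.2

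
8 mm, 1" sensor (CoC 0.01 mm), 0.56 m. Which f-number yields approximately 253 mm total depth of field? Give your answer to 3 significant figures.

Write h = H − f = f²/(N·c). The thin-lens limits are Dn = s·h/(h + (s−f)) and Df = s·h/(h − (s−f)), so DoF = Df − Dn = 2·s·(s−f)·h / (h² − (s−f)²).
That is a quadratic in h: DoF·h² − 2·s·(s−f)·h − DoF·(s−f)² = 0 ⇒ h = (s−f)·(s + √(s² + DoF²)) / DoF = 552 × (560 + √(560² + 253²)) / 253 = 552 × (560 + 614.499) / 253 ≈ 2562.5 mm.
Then N = f²/(c·h) = 8² / (0.01 × 2562.5) = 64 / 25.625 ≈ 2.50.

f/2.50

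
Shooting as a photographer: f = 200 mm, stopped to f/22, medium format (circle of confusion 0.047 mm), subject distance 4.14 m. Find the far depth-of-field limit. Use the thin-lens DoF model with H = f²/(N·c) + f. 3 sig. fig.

Hyperfocal distance H = f²/(N·c) + f = 200²/(22 × 0.047) + 200 = 40000/1.034 + 200 ≈ 38884.7 mm ≈ 38.88 m.
Far limit Df = s·(H − f)/(H − s) = 4140 × (38884.7 − 200) / (38884.7 − 4140) = 4140 × 38684.7 / 34744.7 ≈ 4609.5 mm ≈ 4.61 m.

4.61 m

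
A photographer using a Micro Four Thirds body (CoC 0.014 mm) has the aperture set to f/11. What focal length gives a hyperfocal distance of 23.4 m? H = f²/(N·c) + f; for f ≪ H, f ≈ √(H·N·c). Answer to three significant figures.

From H = f²/(N·c) + f, with f ≪ H: f ≈ √(H·N·c) = √(23400 × 11 × 0.014) = √3603.6 ≈ 60.03 mm.
The +f correction barely moves this — solving exactly, f² + N·c·f − N·c·H = 0 ⇒ f = (−N·c + √((N·c)² + 4·N·c·H))/2 = (−0.154 + √14414)/2 ≈ 59.953 mm, so f ≈ 60.0 mm.

60.0 mm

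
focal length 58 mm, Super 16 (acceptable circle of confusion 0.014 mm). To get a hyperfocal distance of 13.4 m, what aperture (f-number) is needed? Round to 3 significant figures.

f/18

Rearrange H = f²/(N·c) + f for N: N = f² / ((H − f)·c).
N = 58² / ((13400 − 58) × 0.014) = 3364 / 186.8 ≈ 18.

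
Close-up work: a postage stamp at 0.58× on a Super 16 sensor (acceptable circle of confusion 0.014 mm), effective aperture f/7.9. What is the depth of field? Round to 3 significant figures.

At magnification m, DoF ≈ 2·N_eff·c/m² = 2 × 7.9 × 0.014 / 0.58² = 0.2212 / 0.3364 ≈ 0.658 mm.

0.658 mm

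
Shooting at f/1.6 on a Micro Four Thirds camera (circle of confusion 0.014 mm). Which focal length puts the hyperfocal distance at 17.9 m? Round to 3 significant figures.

From H = f²/(N·c) + f, with f ≪ H: f ≈ √(H·N·c) = √(17900 × 1.6 × 0.014) = √400.96 ≈ 20.02 mm.
The +f correction barely moves this — solving exactly, f² + N·c·f − N·c·H = 0 ⇒ f = (−N·c + √((N·c)² + 4·N·c·H))/2 = (−0.0224 + √1603.8)/2 ≈ 20.013 mm, so f ≈ 20.0 mm.

20.0 mm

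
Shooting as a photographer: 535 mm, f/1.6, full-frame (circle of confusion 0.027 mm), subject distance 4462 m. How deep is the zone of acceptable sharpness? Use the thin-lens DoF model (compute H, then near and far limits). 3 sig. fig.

11000 m

Hyperfocal distance H = f²/(N·c) + f = 535²/(1.6 × 0.027) + 535 = 286225/0.0432 + 535 ≈ 6626113.7 mm ≈ 6626 m.
Near limit Dn = s·(H − f)/(H + s − 2f) = 4462000 × (6626113.7 − 535) / (6626113.7 + 4462000 − 2 × 535) = 4462000 × 6625578.7 / 11087043.7 ≈ 2666476 mm.
Far limit Df = s·(H − f)/(H − s) = 4462000 × (6626113.7 − 535) / (6626113.7 − 4462000) = 4462000 × 6625578.7 / 2164113.7 ≈ 13660711 mm.
Depth of field = Df − Dn = 13660711 − 2666476 ≈ 10994235 mm ≈ 11000 m.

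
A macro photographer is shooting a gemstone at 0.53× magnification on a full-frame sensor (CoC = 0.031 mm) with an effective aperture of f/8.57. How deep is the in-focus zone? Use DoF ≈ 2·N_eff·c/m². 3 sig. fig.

At magnification m, DoF ≈ 2·N_eff·c/m² = 2 × 8.57 × 0.031 / 0.53² = 0.5313 / 0.2809 ≈ 1.89 mm.

1.89 mm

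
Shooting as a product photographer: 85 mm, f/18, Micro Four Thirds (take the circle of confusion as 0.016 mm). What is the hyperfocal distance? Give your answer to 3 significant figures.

25.2 m

Hyperfocal distance H = f²/(N·c) + f = 85²/(18 × 0.016) + 85 = 7225/0.288 + 85 ≈ 25171.8 mm ≈ 25.2 m.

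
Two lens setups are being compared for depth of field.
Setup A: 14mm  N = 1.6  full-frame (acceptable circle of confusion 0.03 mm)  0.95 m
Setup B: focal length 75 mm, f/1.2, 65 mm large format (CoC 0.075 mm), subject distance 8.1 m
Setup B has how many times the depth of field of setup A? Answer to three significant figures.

Setup A: H = 14²/(1.6×0.03) + 14 ≈ 4097.3 mm; DoF = Df − Dn = 1232.52 − 772.84 ≈ 459.68 mm.
Setup B: H = 75²/(1.2×0.075) + 75 ≈ 62575.0 mm; DoF = Df − Dn = 9293.3 − 7178.3 ≈ 2115.0 mm.
Ratio = 2115.0 / 459.68 ≈ 4.60.

4.60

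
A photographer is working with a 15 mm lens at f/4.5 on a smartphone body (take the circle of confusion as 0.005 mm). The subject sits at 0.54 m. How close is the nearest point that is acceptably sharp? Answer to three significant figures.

Hyperfocal distance H = f²/(N·c) + f = 15²/(4.5 × 0.005) + 15 = 225/0.0225 + 15 ≈ 10015.0 mm ≈ 10.02 m.
Near limit Dn = s·(H − f)/(H + s − 2f) = 540 × (10015.0 − 15) / (10015.0 + 540 − 2 × 15) = 540 × 10000.0 / 10525.0 ≈ 513.06 mm ≈ 0.513 m.

0.513 m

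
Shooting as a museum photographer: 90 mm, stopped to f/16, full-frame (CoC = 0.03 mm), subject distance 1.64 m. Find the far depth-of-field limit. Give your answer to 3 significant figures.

1.81 m

Hyperfocal distance H = f²/(N·c) + f = 90²/(16 × 0.03) + 90 = 8100/0.48 + 90 ≈ 16965.0 mm ≈ 16.96 m.
Far limit Df = s·(H − f)/(H − s) = 1640 × (16965.0 − 90) / (16965.0 − 1640) = 1640 × 16875.0 / 15325.0 ≈ 1805.9 mm ≈ 1.81 m.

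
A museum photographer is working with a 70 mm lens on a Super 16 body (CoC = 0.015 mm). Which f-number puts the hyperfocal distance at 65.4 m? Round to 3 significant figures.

Rearrange H = f²/(N·c) + f for N: N = f² / ((H − f)·c).
N = 70² / ((65400 − 70) × 0.015) = 4900 / 980.0 ≈ 5.

f/5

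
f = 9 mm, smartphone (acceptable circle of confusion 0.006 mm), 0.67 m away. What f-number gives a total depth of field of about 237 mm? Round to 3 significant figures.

f/3.51

Write h = H − f = f²/(N·c). The thin-lens limits are Dn = s·h/(h + (s−f)) and Df = s·h/(h − (s−f)), so DoF = Df − Dn = 2·s·(s−f)·h / (h² − (s−f)²).
That is a quadratic in h: DoF·h² − 2·s·(s−f)·h − DoF·(s−f)² = 0 ⇒ h = (s−f)·(s + √(s² + DoF²)) / DoF = 661 × (670 + √(670² + 237²)) / 237 = 661 × (670 + 710.682) / 237 ≈ 3850.8 mm.
Then N = f²/(c·h) = 9² / (0.006 × 3850.8) = 81 / 23.105 ≈ 3.51.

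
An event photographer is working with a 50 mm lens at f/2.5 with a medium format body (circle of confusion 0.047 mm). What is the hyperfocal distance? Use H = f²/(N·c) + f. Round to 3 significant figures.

Hyperfocal distance H = f²/(N·c) + f = 50²/(2.5 × 0.047) + 50 = 2500/0.1175 + 50 ≈ 21326.6 mm ≈ 21.3 m.

21.3 m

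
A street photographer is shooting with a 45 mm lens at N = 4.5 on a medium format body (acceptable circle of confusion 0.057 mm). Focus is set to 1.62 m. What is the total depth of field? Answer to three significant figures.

0.673 m

Hyperfocal distance H = f²/(N·c) + f = 45²/(4.5 × 0.057) + 45 = 2025/0.2565 + 45 ≈ 7939.7 mm ≈ 7.940 m.
Near limit Dn = s·(H − f)/(H + s − 2f) = 1620 × (7939.7 − 45) / (7939.7 + 1620 − 2 × 45) = 1620 × 7894.7 / 9469.7 ≈ 1350.56 mm.
Far limit Df = s·(H − f)/(H − s) = 1620 × (7939.7 − 45) / (7939.7 − 1620) = 1620 × 7894.7 / 6319.7 ≈ 2023.74 mm.
Depth of field = Df − Dn = 2023.74 − 1350.56 ≈ 673.18 mm ≈ 0.673 m.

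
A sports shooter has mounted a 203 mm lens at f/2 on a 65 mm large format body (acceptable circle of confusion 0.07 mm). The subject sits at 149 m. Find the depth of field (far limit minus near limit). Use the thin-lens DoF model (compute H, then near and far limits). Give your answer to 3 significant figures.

202 m

Hyperfocal distance H = f²/(N·c) + f = 203²/(2 × 0.07) + 203 = 41209/0.14 + 203 ≈ 294553.0 mm ≈ 294.6 m.
Near limit Dn = s·(H − f)/(H + s − 2f) = 149000 × (294553.0 − 203) / (294553.0 + 149000 − 2 × 203) = 149000 × 294350.0 / 443147.0 ≈ 98970 mm.
Far limit Df = s·(H − f)/(H − s) = 149000 × (294553.0 − 203) / (294553.0 − 149000) = 149000 × 294350.0 / 145553.0 ≈ 301321 mm.
Depth of field = Df − Dn = 301321 − 98970 ≈ 202351 mm ≈ 202 m.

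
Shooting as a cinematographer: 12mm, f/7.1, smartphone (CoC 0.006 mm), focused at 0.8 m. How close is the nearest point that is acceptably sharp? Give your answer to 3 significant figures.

0.649 m

Hyperfocal distance H = f²/(N·c) + f = 12²/(7.1 × 0.006) + 12 = 144/0.0426 + 12 ≈ 3392.3 mm ≈ 3.392 m.
Near limit Dn = s·(H − f)/(H + s − 2f) = 800 × (3392.3 − 12) / (3392.3 + 800 − 2 × 12) = 800 × 3380.3 / 4168.3 ≈ 648.76 mm ≈ 0.649 m.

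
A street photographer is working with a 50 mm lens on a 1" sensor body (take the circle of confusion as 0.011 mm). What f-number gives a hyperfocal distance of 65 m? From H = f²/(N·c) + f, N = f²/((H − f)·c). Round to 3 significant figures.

f/3.50

Rearrange H = f²/(N·c) + f for N: N = f² / ((H − f)·c).
N = 50² / ((65000 − 50) × 0.011) = 2500 / 714.4 ≈ 3.50.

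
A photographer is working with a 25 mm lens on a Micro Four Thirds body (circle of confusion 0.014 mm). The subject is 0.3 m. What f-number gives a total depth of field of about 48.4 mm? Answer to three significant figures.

f/13

Write h = H − f = f²/(N·c). The thin-lens limits are Dn = s·h/(h + (s−f)) and Df = s·h/(h − (s−f)), so DoF = Df − Dn = 2·s·(s−f)·h / (h² − (s−f)²).
That is a quadratic in h: DoF·h² − 2·s·(s−f)·h − DoF·(s−f)² = 0 ⇒ h = (s−f)·(s + √(s² + DoF²)) / DoF = 275 × (300 + √(300² + 48.4²)) / 48.4 = 275 × (300 + 303.879) / 48.4 ≈ 3431.1 mm.
Then N = f²/(c·h) = 25² / (0.014 × 3431.1) = 625 / 48.036 ≈ 13.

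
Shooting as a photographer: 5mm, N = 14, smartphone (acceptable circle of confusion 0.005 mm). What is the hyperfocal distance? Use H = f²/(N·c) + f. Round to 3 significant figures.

Hyperfocal distance H = f²/(N·c) + f = 5²/(14 × 0.005) + 5 = 25/0.07 + 5 ≈ 362.1 mm ≈ 0.362 m.

362 mm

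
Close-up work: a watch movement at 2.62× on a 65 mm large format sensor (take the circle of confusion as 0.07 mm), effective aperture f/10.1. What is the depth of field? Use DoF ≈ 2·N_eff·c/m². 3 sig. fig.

At magnification m, DoF ≈ 2·N_eff·c/m² = 2 × 10.1 × 0.07 / 2.62² = 1.414 / 6.864 ≈ 0.206 mm.

0.206 mm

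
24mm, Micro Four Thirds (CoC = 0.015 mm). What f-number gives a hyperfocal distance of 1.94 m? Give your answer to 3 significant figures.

Rearrange H = f²/(N·c) + f for N: N = f² / ((H − f)·c).
N = 24² / ((1940 − 24) × 0.015) = 576 / 28.74 ≈ 20.

f/20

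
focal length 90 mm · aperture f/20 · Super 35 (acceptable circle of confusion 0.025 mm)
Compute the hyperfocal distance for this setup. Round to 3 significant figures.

16.3 m

Hyperfocal distance H = f²/(N·c) + f = 90²/(20 × 0.025) + 90 = 8100/0.5 + 90 ≈ 16290.0 mm ≈ 16.3 m.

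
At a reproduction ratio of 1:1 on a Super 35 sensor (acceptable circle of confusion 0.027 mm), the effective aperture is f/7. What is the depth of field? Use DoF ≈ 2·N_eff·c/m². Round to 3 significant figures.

At magnification m, DoF ≈ 2·N_eff·c/m² = 2 × 7 × 0.027 / 1² = 0.378 / 1 ≈ 0.378 mm.

0.378 mm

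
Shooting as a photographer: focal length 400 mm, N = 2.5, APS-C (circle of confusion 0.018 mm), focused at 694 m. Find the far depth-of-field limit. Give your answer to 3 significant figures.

Hyperfocal distance H = f²/(N·c) + f = 400²/(2.5 × 0.018) + 400 = 160000/0.045 + 400 ≈ 3555955.6 mm ≈ 3556 m.
Far limit Df = s·(H − f)/(H − s) = 694000 × (3555955.6 − 400) / (3555955.6 − 694000) = 694000 × 3555555.6 / 2861955.6 ≈ 862192 mm ≈ 862 m.

862 m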